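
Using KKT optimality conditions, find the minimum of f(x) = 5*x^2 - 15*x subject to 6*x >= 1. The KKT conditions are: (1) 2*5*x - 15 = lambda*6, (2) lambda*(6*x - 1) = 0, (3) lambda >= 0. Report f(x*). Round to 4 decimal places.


Step 1: Try lambda = 0 (constraint inactive).
Stationarity: 2*5*x - 15 = 0
x* = 15/(2*5) = 1.5
Check constraint: 6*1.5 = 9.0 >= 1 -- satisfied.
Step 2: Compute optimal value.
f(x*) = 5*1.5^2 - 15*1.5 = -11.25


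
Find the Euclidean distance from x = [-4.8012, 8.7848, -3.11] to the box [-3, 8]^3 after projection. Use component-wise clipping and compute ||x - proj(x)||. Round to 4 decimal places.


Project each component onto [-3, 8].
clip(-4.8012) = -3.0, clip(8.7848) = 8.0, clip(-3.11) = -3.0
Projection = [-3.0, 8.0, -3.0]
Squared diffs: [3.2443, 0.6159, 0.0121]
Distance = sqrt(3.8723) = 1.9678


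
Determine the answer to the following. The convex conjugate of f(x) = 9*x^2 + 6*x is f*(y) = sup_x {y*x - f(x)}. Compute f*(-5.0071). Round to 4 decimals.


f*(y) = sup_x {y*x - a*x^2 - b*x} = sup_x {(y-b)*x - a*x^2}
FOC: (y - b) - 2a*x = 0 => x* = (y - b)/(2a)
x* = (-5.0071 - 6)/(2*9) = -0.6115
f*(-5.0071) = (y-b)^2/(4a) = (-5.0071 - 6)^2/(4*9)
= 121.1563/36 = 3.3655


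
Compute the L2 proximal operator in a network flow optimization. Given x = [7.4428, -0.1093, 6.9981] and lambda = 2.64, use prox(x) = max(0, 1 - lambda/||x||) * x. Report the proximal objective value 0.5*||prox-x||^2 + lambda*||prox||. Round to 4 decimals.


Step 1: Compute ||x||.
||x|| = 10.2167
Step 2: Compute scaling factor.
scale = max(0, 1 - 2.64/10.2167) = 0.7416
Step 3: prox(x) = [5.5196, -0.0811, 5.1898]
||prox(x)|| = 7.5767
Step 4: Proximal objective.
0.5*||prox-x||^2 = 3.4848
lambda*||prox|| = 20.0025
Total = 23.4872


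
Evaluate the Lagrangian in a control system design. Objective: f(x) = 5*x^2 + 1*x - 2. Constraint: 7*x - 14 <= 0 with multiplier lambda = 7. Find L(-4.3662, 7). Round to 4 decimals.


Step 1: Evaluate f(x).
f(-4.3662) = 5*(-4.3662)^2 + 1*(-4.3662) - 2 = 88.9523
Step 2: Evaluate g(x).
g(-4.3662) = 7*-4.3662 - 14 = -44.5634
Step 3: Compute Lagrangian.
L = 88.9523 + 7*-44.5634 = -222.9915


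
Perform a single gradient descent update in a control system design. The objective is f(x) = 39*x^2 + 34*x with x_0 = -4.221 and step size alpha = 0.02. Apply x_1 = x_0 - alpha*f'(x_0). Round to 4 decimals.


We compute the gradient at x_0 and apply the update.
f'(x) = 78*x + 34
f'(-4.221) = 78*-4.221 + 34 = -295.238
x_1 = -4.221 - 0.02*-295.238 = 1.6838


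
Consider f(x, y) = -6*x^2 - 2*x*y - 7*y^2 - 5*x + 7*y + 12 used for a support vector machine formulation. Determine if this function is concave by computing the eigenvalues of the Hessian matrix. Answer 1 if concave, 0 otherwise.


The Hessian of f(x,y) = -6*x^2 - 2*x*y - 7*y^2 - 5*x + 7*y + 12 is:
H = [[-12, -2], [-2, -14]]
Trace = -12 - 14 = -26
Determinant = -12*-14 - (-2)^2 = 164
Discriminant = (-26)^2 - 4*164 = 20.0
Eigenvalues: lambda_1 = -15.2361, lambda_2 = -10.7639
The function is concave.

1


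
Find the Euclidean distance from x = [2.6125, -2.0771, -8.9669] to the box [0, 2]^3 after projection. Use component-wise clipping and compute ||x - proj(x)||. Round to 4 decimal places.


Project each component onto [0, 2].
clip(2.6125) = 2.0, clip(-2.0771) = 0.0, clip(-8.9669) = 0.0
Projection = [2.0, 0.0, 0.0]
Squared diffs: [0.3752, 4.3143, 80.4053]
Distance = sqrt(85.0948) = 9.2247


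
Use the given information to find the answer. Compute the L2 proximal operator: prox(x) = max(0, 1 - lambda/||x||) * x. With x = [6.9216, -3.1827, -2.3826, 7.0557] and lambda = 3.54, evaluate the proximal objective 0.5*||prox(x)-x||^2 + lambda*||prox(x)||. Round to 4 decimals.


Step 1: Compute ||x||.
||x|| = 10.6535
Step 2: Compute scaling factor.
scale = max(0, 1 - 3.54/10.6535) = 0.6677
Step 3: prox(x) = [4.6217, -2.1251, -1.5909, 4.7112]
||prox(x)|| = 7.1135
Step 4: Proximal objective.
0.5*||prox-x||^2 = 6.2658
lambda*||prox|| = 25.1818
Total = 31.4477


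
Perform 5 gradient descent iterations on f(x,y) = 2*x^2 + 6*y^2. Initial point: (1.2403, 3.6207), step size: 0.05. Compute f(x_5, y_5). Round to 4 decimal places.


Gradient descent on f(x,y) = 2*x^2 + 6*y^2.
Starting point: (1.2403, 3.6207), alpha = 0.05
Step 1: grad_x = 2*2*1.2403 = 4.9612, grad_y = 2*6*3.6207 = 43.4484
  x_1 = 1.2403 - 0.05*4.9612 = 0.9922
  y_1 = 3.6207 - 0.05*43.4484 = 1.4483
Step 2: grad_x = 2*2*0.9922 = 3.969, grad_y = 2*6*1.4483 = 17.3794
  x_2 = 0.9922 - 0.05*3.969 = 0.7938
  y_2 = 1.4483 - 0.05*17.3794 = 0.5793
Step 3: grad_x = 2*2*0.7938 = 3.1752, grad_y = 2*6*0.5793 = 6.9517
  x_3 = 0.7938 - 0.05*3.1752 = 0.635
  y_3 = 0.5793 - 0.05*6.9517 = 0.2317
Step 4: grad_x = 2*2*0.635 = 2.5401, grad_y = 2*6*0.2317 = 2.7807
  x_4 = 0.635 - 0.05*2.5401 = 0.508
  y_4 = 0.2317 - 0.05*2.7807 = 0.0927
Step 5: grad_x = 2*2*0.508 = 2.0321, grad_y = 2*6*0.0927 = 1.1123
  x_5 = 0.508 - 0.05*2.0321 = 0.4064
  y_5 = 0.0927 - 0.05*1.1123 = 0.0371
f(0.4064, 0.0371) = 2*0.4064^2 + 6*0.0371^2 = 0.3386


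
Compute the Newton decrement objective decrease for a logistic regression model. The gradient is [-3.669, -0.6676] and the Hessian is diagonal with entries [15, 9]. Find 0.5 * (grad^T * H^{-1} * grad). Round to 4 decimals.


Step 1: H is diagonal, so H^(-1) * g = [-0.2446, -0.0742].
Step 2: g^T H^(-1) g = sum_i g_i^2 / H_ii
  = (-3.669)^2/15 + (-0.6676)^2/9
  = 0.8974 + 0.0495 = 0.947
Step 3: Objective decrease = 0.5 * g^T H^(-1) g = 0.4735


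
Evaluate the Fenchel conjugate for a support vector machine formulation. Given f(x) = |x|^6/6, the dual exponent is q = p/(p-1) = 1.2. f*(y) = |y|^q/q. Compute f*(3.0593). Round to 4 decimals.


The conjugate exponent q satisfies 1/p + 1/q = 1.
p = 6, so q = 6/(6 - 1) = 1.2
|y|^q = 3.0593^1.2 = 3.826
f*(3.0593) = 3.826 / 1.2 = 3.1883


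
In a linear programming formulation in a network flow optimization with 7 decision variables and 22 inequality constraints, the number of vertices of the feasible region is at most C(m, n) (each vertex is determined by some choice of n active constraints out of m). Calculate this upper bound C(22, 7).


Each vertex corresponds to some choice of n active constraints out of m, so the number of vertices is at most C(m, n) = m! / (n!(m-n)!).
m = 22, n = 7
Numerator: 22 * 21 * 20 * 19 * 18 * 17 * 16
Denominator: 7! = 5040
C(22, 7) = 170544


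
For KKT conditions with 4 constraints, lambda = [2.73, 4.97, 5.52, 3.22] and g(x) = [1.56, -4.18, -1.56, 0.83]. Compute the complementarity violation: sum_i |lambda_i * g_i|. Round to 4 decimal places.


KKT complementary slackness check:
lambda_1 * g_1 = 2.73 * 1.56 = 4.2588
lambda_2 * g_2 = 4.97 * -4.18 = -20.7746
lambda_3 * g_3 = 5.52 * -1.56 = -8.6112
lambda_4 * g_4 = 3.22 * 0.83 = 2.6726
Total violation = 4.2588 + 20.7746 + 8.6112 + 2.6726 = 36.3172


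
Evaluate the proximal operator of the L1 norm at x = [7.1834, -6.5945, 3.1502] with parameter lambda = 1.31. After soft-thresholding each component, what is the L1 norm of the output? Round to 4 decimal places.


Soft-thresholding with lambda = 1.31:
prox(7.1834) = sign(7.1834)*max(|7.1834| - 1.31, 0) = 5.8734
prox(-6.5945) = sign(-6.5945)*max(|-6.5945| - 1.31, 0) = -5.2845
prox(3.1502) = sign(3.1502)*max(|3.1502| - 1.31, 0) = 1.8402
prox(x) = [5.8734, -5.2845, 1.8402]
||prox(x)||_1 = 5.8734 + 5.2845 + 1.8402 = 12.9981


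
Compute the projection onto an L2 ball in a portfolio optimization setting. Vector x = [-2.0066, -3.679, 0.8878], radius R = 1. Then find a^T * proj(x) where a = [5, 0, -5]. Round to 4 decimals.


Step 1: Compute ||x|| (intermediates to 6 decimals).
||x|| = sqrt((-2.0066)^2 + (-3.679)^2 + 0.8878^2) = 4.283652
Step 2: Project.
Since ||x|| > R, scale = R/||x|| = 1/4.283652 = 0.233446, proj(x) = scale * x
proj(x) = [-0.468433, -0.858848, 0.207253]
Step 3: Dot product.
a^T * proj(x) = 5*(-0.468433) + 0*(-0.858848) - 5*0.207253 = -3.3784


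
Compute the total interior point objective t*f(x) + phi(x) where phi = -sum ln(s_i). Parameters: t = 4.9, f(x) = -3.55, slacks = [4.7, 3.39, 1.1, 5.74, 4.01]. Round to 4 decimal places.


Step 1: Compute log-barrier.
ln values: [1.5476, 1.2208, 0.0953, 1.7475, 1.3888]
phi = -(1.5476 + 1.2208 + 0.0953 + 1.7475 + 1.3888) = -6.0
Step 2: Compute augmented objective.
t*f(x) = 4.9*-3.55 = -17.395
Total = -17.395 - 6.0 = -23.395


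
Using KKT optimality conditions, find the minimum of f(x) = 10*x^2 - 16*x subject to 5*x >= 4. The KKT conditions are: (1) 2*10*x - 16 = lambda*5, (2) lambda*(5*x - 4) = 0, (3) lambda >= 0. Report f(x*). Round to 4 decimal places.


Step 1: Try lambda = 0 (constraint inactive).
Stationarity: 2*10*x - 16 = 0
x* = 16/(2*10) = 0.8
Check constraint: 5*0.8 = 4.0 >= 4 -- satisfied.
Step 2: Compute optimal value.
f(x*) = 10*0.8^2 - 16*0.8 = -6.4


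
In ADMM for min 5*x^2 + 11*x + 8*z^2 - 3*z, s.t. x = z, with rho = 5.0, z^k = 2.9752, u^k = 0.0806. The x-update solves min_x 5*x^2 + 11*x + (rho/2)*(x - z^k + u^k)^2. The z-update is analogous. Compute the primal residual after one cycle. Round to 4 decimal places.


ADMM iteration with rho = 5.0, z^k = 2.9752, u^k = 0.0806
Step 1: x-update.
Minimize 5*x^2 + 11*x + (5.0/2)*(x - 2.9752 + 0.0806)^2
FOC: (2*5 + 5.0)*x = -11 + 5.0*(2.9752 - 0.0806)
x^{k+1} = 0.2315
Step 2: z-update.
Minimize 8*z^2 - 3*z + (5.0/2)*(0.2315 - z + 0.0806)^2
FOC: (2*8 + 5.0)*z = 3 + 5.0*(0.2315 + 0.0806)
z^{k+1} = 0.2172
Step 3: u-update.
u^{k+1} = 0.0806 + 0.2315 - 0.2172 = 0.095
Step 4: Primal residual = |0.2315 - 0.2172| = 0.0144


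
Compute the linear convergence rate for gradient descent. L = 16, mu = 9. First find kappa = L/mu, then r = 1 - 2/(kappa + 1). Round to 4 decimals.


Step 1: Compute the condition number.
kappa = L/mu = 16/9 = 1.7778
Step 2: Compute the convergence rate.
r = 1 - 2/(kappa + 1) = 1 - 2*mu/(L + mu) = (L - mu)/(L + mu) = 7/25 = 0.28


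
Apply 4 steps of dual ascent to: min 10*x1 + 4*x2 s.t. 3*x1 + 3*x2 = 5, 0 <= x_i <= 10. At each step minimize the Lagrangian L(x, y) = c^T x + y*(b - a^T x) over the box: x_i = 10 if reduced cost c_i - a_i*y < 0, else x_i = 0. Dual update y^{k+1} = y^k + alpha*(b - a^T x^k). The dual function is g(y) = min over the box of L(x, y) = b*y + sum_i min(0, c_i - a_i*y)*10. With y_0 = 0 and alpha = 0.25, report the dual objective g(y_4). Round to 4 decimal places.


Dual ascent for LP: min 10*x1 + 4*x2, 3*x1 + 3*x2 = 5, 0 <= x_i <= 10
Step 1: y^k = 0.0, reduced costs: (10.0, 4.0)
  x^k = (0.0, 0.0), subgradient = b - a^T x = 5.0
  y^{k+1} = 0.0 + 0.25*5.0 = 1.25
Step 2: y^k = 1.25, reduced costs: (6.25, 0.25)
  x^k = (0.0, 0.0), subgradient = b - a^T x = 5.0
  y^{k+1} = 1.25 + 0.25*5.0 = 2.5
Step 3: y^k = 2.5, reduced costs: (2.5, -3.5)
  x^k = (0.0, 10.0), subgradient = b - a^T x = -25.0
  y^{k+1} = 2.5 + 0.25*-25.0 = -3.75
Step 4: y^k = -3.75, reduced costs: (21.25, 15.25)
  x^k = (0.0, 0.0), subgradient = b - a^T x = 5.0
  y^{k+1} = -3.75 + 0.25*5.0 = -2.5
Dual objective at y_4 = -2.5: reduced costs (17.5, 11.5), box minimizer x = (0.0, 0.0)
g(y_4) = b*y + (c1 - a1*y)*x1 + (c2 - a2*y)*x2 = 5*(-2.5) + 17.5*0.0 + 11.5*0.0 = -12.5 + 0.0 + 0.0 = -12.5


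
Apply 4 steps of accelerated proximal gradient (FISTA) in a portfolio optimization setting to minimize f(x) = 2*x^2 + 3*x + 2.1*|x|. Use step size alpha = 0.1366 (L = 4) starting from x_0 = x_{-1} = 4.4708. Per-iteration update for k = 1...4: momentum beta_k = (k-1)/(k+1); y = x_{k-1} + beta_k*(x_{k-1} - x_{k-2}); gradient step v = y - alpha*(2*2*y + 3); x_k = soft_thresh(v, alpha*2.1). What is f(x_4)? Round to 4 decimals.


FISTA on f(x) = 2*x^2 + 3*x + 2.1*|x|
L = 4, alpha = 0.1366
Iteration 1: beta = 0.0, y = 4.4708 + 0.0*(4.4708 - 4.4708) = 4.4708
  grad(y) = 20.8832, v = y - alpha*grad = 1.6182
  prox(v) = soft_thresh(1.6182, 0.2869) = 1.3313
Iteration 2: beta = 0.3333, y = 1.3313 + 0.3333*(1.3313 - 4.4708) = 0.2848
  grad(y) = 4.1392, v = y - alpha*grad = -0.2806
  prox(v) = soft_thresh(-0.2806, 0.2869) = 0.0
Iteration 3: beta = 0.5, y = 0.0 + 0.5*(0.0 - 1.3313) = -0.6656
  grad(y) = 0.3374, v = y - alpha*grad = -0.7117
  prox(v) = soft_thresh(-0.7117, 0.2869) = -0.4249
Iteration 4: beta = 0.6, y = -0.4249 + 0.6*(-0.4249 - 0.0) = -0.6798
  grad(y) = 0.2808, v = y - alpha*grad = -0.7182
  prox(v) = soft_thresh(-0.7182, 0.2869) = -0.4313
f(x_4) = 2*(-0.4313)^2 + 3*(-0.4313) + 2.1*|-0.4313| = -0.0161


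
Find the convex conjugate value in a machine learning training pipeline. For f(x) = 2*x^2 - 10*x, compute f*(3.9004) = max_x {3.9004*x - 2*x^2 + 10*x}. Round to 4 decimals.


f*(y) = sup_x {y*x - a*x^2 - b*x} = sup_x {(y-b)*x - a*x^2}
FOC: (y - b) - 2a*x = 0 => x* = (y - b)/(2a)
x* = (3.9004 + 10)/(2*2) = 3.4751
f*(3.9004) = (y-b)^2/(4a) = (3.9004 + 10)^2/(4*2)
= 193.2211/8 = 24.1526


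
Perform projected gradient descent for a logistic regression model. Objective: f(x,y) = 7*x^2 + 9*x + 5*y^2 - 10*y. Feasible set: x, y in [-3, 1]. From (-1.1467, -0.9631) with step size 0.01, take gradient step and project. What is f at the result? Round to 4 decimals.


Step 1: Compute gradient at (-1.1467, -0.9631).
grad_x = 2*7*-1.1467 + 9 = -7.0538
grad_y = 2*5*-0.9631 - 10 = -19.631
Step 2: Gradient step.
x_raw = -1.1467 - 0.01*-7.0538 = -1.0762
y_raw = -0.9631 - 0.01*-19.631 = -0.7668
Step 3: Project onto [-3, 1].
x_proj = clip(-1.0762) = -1.0762
y_proj = clip(-0.7668) = -0.7668
Step 4: Evaluate f.
f(-1.0762, -0.7668) = 9.0291


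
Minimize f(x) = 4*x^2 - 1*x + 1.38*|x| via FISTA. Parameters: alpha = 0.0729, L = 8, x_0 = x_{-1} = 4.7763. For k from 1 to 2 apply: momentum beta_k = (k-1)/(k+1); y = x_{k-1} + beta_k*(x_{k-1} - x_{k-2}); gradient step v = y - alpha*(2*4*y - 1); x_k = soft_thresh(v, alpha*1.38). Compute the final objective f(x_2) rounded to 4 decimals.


FISTA on f(x) = 4*x^2 - 1*x + 1.38*|x|
L = 8, alpha = 0.0729
Iteration 1: beta = 0.0, y = 4.7763 + 0.0*(4.7763 - 4.7763) = 4.7763
  grad(y) = 37.2104, v = y - alpha*grad = 2.0637
  prox(v) = soft_thresh(2.0637, 0.1006) = 1.9631
Iteration 2: beta = 0.3333, y = 1.9631 + 0.3333*(1.9631 - 4.7763) = 1.0253
  grad(y) = 7.2025, v = y - alpha*grad = 0.5003
  prox(v) = soft_thresh(0.5003, 0.1006) = 0.3996
f(x_2) = 4*0.3996^2 - 1*0.3996 + 1.38*|0.3996| = 0.7907


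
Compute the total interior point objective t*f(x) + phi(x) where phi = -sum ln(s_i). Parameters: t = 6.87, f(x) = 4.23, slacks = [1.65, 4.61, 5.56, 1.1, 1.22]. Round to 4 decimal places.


Step 1: Compute log-barrier.
ln values: [0.5008, 1.5282, 1.7156, 0.0953, 0.1989]
phi = -(0.5008 + 1.5282 + 1.7156 + 0.0953 + 0.1989) = -4.0388
Step 2: Compute augmented objective.
t*f(x) = 6.87*4.23 = 29.0601
Total = 29.0601 - 4.0388 = 25.0213


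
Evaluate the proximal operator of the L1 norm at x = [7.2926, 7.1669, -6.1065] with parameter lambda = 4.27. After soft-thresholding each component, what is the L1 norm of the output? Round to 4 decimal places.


Soft-thresholding with lambda = 4.27:
prox(7.2926) = sign(7.2926)*max(|7.2926| - 4.27, 0) = 3.0226
prox(7.1669) = sign(7.1669)*max(|7.1669| - 4.27, 0) = 2.8969
prox(-6.1065) = sign(-6.1065)*max(|-6.1065| - 4.27, 0) = -1.8365
prox(x) = [3.0226, 2.8969, -1.8365]
||prox(x)||_1 = 3.0226 + 2.8969 + 1.8365 = 7.756


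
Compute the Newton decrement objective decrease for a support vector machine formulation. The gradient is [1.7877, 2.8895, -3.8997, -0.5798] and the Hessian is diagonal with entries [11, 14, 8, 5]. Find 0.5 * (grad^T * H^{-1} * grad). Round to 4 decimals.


Step 1: H is diagonal, so H^(-1) * g = [0.1625, 0.2064, -0.4875, -0.116].
Step 2: g^T H^(-1) g = sum_i g_i^2 / H_ii
  = (1.7877)^2/11 + (2.8895)^2/14 + (-3.8997)^2/8 + (-0.5798)^2/5
  = 0.2905 + 0.5964 + 1.901 + 0.0672 = 2.8551
Step 3: Objective decrease = 0.5 * g^T H^(-1) g = 1.4275


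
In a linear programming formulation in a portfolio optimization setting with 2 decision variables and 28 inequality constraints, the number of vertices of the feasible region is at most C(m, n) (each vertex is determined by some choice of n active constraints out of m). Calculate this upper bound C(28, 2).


Each vertex corresponds to some choice of n active constraints out of m, so the number of vertices is at most C(m, n) = m! / (n!(m-n)!).
m = 28, n = 2
Numerator: 28 * 27
Denominator: 2! = 2
C(28, 2) = 378


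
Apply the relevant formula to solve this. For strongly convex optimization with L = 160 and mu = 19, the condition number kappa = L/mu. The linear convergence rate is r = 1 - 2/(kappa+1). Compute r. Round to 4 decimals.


Step 1: Compute the condition number.
kappa = L/mu = 160/19 = 8.4211
Step 2: Compute the convergence rate.
r = 1 - 2/(kappa + 1) = 1 - 2*mu/(L + mu) = (L - mu)/(L + mu) = 141/179 = 0.7877


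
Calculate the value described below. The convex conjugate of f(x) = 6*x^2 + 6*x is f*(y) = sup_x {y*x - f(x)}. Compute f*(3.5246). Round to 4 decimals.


f*(y) = sup_x {y*x - a*x^2 - b*x} = sup_x {(y-b)*x - a*x^2}
FOC: (y - b) - 2a*x = 0 => x* = (y - b)/(2a)
x* = (3.5246 - 6)/(2*6) = -0.2063
f*(3.5246) = (y-b)^2/(4a) = (3.5246 - 6)^2/(4*6)
= 6.1276/24 = 0.2553


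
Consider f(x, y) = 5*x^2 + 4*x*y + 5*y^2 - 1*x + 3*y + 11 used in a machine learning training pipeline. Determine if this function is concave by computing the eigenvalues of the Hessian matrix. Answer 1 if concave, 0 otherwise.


The Hessian of f(x,y) = 5*x^2 + 4*x*y + 5*y^2 - 1*x + 3*y + 11 is:
H = [[10, 4], [4, 10]]
Trace = 10 + 10 = 20
Determinant = 10*10 - (4)^2 = 84
Discriminant = (20)^2 - 4*84 = 64.0
Eigenvalues: lambda_1 = 6.0, lambda_2 = 14.0
The function is not concave.

0


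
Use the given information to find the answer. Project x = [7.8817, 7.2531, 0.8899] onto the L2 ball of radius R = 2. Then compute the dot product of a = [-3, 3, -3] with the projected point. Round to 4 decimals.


Step 1: Compute ||x|| (intermediates to 6 decimals).
||x|| = sqrt(7.8817^2 + 7.2531^2 + 0.8899^2) = 10.74805
Step 2: Project.
Since ||x|| > R, scale = R/||x|| = 2/10.74805 = 0.18608, proj(x) = scale * x
proj(x) = [1.466627, 1.349657, 0.165593]
Step 3: Dot product.
a^T * proj(x) = -3*1.466627 + 3*1.349657 - 3*0.165593 = -0.8477


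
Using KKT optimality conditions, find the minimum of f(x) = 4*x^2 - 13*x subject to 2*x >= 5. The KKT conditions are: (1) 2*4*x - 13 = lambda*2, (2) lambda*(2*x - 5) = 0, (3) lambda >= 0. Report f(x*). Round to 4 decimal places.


Step 1: Try lambda = 0 (constraint inactive).
x_unc = 13/(2*4) = 1.625
Check: 2*1.625 = 3.25 < 5 -- violated!
Step 2: Constraint must be active: 2*x = 5
x* = 5/2 = 2.5
lambda = (2*4*2.5 - 13)/2 = 3.5
Step 3: Compute optimal value.
f(x*) = 4*2.5^2 - 13*2.5 = -7.5


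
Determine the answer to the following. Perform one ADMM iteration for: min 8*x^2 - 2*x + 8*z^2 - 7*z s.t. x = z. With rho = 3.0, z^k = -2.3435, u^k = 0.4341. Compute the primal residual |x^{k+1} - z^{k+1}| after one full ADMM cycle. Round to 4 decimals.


ADMM iteration with rho = 3.0, z^k = -2.3435, u^k = 0.4341
Step 1: x-update.
Minimize 8*x^2 - 2*x + (3.0/2)*(x + 2.3435 + 0.4341)^2
FOC: (2*8 + 3.0)*x = 2 + 3.0*(-2.3435 - 0.4341)
x^{k+1} = -0.3333
Step 2: z-update.
Minimize 8*z^2 - 7*z + (3.0/2)*(-0.3333 - z + 0.4341)^2
FOC: (2*8 + 3.0)*z = 7 + 3.0*(-0.3333 + 0.4341)
z^{k+1} = 0.3843
Step 3: u-update.
u^{k+1} = 0.4341 - 0.3333 - 0.3843 = -0.2835
Step 4: Primal residual = |-0.3333 - 0.3843| = 0.7176


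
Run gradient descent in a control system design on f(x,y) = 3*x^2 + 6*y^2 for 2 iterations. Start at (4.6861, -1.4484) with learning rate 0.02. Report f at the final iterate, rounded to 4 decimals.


Gradient descent on f(x,y) = 3*x^2 + 6*y^2.
Starting point: (4.6861, -1.4484), alpha = 0.02
Step 1: grad_x = 2*3*4.6861 = 28.1166, grad_y = 2*6*-1.4484 = -17.3808
  x_1 = 4.6861 - 0.02*28.1166 = 4.1238
  y_1 = -1.4484 - 0.02*-17.3808 = -1.1008
Step 2: grad_x = 2*3*4.1238 = 24.7426, grad_y = 2*6*-1.1008 = -13.2094
  x_2 = 4.1238 - 0.02*24.7426 = 3.6289
  y_2 = -1.1008 - 0.02*-13.2094 = -0.8366
f(3.6289, -0.8366) = 3*3.6289^2 + 6*(-0.8366)^2 = 43.7064


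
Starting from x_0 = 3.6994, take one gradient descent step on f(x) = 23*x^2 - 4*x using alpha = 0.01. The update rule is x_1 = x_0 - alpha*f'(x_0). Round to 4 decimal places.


We compute the gradient at x_0 and apply the update.
f'(x) = 46*x - 4
f'(3.6994) = 46*3.6994 - 4 = 166.1724
x_1 = 3.6994 - 0.01*166.1724 = 2.0377


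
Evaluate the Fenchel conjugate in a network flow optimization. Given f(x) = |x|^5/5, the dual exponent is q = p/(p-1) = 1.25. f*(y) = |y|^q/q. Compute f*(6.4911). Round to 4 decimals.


The conjugate exponent q satisfies 1/p + 1/q = 1.
p = 5, so q = 5/(5 - 1) = 1.25
|y|^q = 6.4911^1.25 = 10.3609
f*(6.4911) = 10.3609 / 1.25 = 8.2887


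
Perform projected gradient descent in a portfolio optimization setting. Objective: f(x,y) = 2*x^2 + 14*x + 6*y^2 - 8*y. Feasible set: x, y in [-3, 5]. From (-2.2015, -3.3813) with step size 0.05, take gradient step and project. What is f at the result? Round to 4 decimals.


Step 1: Compute gradient at (-2.2015, -3.3813).
grad_x = 2*2*-2.2015 + 14 = 5.194
grad_y = 2*6*-3.3813 - 8 = -48.5756
Step 2: Gradient step.
x_raw = -2.2015 - 0.05*5.194 = -2.4612
y_raw = -3.3813 - 0.05*-48.5756 = -0.9525
Step 3: Project onto [-3, 5].
x_proj = clip(-2.4612) = -2.4612
y_proj = clip(-0.9525) = -0.9525
Step 4: Evaluate f.
f(-2.4612, -0.9525) = -9.2779


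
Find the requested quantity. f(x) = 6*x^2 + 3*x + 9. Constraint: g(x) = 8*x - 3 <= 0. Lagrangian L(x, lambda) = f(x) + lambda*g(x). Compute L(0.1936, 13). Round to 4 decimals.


Step 1: Evaluate f(x).
f(0.1936) = 6*0.1936^2 + 3*0.1936 + 9 = 9.8057
Step 2: Evaluate g(x).
g(0.1936) = 8*0.1936 - 3 = -1.4512
Step 3: Compute Lagrangian.
L = 9.8057 + 13*-1.4512 = -9.0599


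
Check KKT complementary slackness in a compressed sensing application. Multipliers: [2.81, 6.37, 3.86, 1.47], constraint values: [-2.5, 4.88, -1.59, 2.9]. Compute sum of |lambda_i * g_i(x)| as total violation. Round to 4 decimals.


KKT complementary slackness check:
lambda_1 * g_1 = 2.81 * -2.5 = -7.025
lambda_2 * g_2 = 6.37 * 4.88 = 31.0856
lambda_3 * g_3 = 3.86 * -1.59 = -6.1374
lambda_4 * g_4 = 1.47 * 2.9 = 4.263
Total violation = 7.025 + 31.0856 + 6.1374 + 4.263 = 48.511


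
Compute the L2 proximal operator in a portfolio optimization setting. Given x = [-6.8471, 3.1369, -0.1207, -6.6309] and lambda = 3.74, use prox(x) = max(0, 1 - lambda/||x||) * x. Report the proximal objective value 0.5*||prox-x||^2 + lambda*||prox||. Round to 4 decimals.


Step 1: Compute ||x||.
||x|| = 10.0353
Step 2: Compute scaling factor.
scale = max(0, 1 - 3.74/10.0353) = 0.6273
Step 3: prox(x) = [-4.2953, 1.9678, -0.0757, -4.1597]
||prox(x)|| = 6.2953
Step 4: Proximal objective.
0.5*||prox-x||^2 = 6.9938
lambda*||prox|| = 23.5444
Total = 30.5381


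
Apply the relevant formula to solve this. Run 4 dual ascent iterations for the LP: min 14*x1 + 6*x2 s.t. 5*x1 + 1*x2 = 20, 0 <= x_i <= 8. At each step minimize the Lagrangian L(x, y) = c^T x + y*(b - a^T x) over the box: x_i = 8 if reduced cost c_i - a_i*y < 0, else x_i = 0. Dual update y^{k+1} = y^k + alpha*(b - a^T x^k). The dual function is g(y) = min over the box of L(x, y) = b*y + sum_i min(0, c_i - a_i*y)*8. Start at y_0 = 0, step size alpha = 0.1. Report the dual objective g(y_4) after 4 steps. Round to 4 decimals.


Dual ascent for LP: min 14*x1 + 6*x2, 5*x1 + 1*x2 = 20, 0 <= x_i <= 8
Step 1: y^k = 0.0, reduced costs: (14.0, 6.0)
  x^k = (0.0, 0.0), subgradient = b - a^T x = 20.0
  y^{k+1} = 0.0 + 0.1*20.0 = 2.0
Step 2: y^k = 2.0, reduced costs: (4.0, 4.0)
  x^k = (0.0, 0.0), subgradient = b - a^T x = 20.0
  y^{k+1} = 2.0 + 0.1*20.0 = 4.0
Step 3: y^k = 4.0, reduced costs: (-6.0, 2.0)
  x^k = (8.0, 0.0), subgradient = b - a^T x = -20.0
  y^{k+1} = 4.0 + 0.1*-20.0 = 2.0
Step 4: y^k = 2.0, reduced costs: (4.0, 4.0)
  x^k = (0.0, 0.0), subgradient = b - a^T x = 20.0
  y^{k+1} = 2.0 + 0.1*20.0 = 4.0
Dual objective at y_4 = 4.0: reduced costs (-6.0, 2.0), box minimizer x = (8.0, 0.0)
g(y_4) = b*y + (c1 - a1*y)*x1 + (c2 - a2*y)*x2 = 20*4.0 + (-6.0)*8.0 + 2.0*0.0 = 80.0 - 48.0 + 0.0 = 32.0


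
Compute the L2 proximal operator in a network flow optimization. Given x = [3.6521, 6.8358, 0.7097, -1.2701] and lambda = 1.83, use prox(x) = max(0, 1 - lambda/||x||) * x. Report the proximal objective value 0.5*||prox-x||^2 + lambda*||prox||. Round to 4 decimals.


Step 1: Compute ||x||.
||x|| = 7.8856
Step 2: Compute scaling factor.
scale = max(0, 1 - 1.83/7.8856) = 0.7679
Step 3: prox(x) = [2.8046, 5.2494, 0.545, -0.9754]
||prox(x)|| = 6.0556
Step 4: Proximal objective.
0.5*||prox-x||^2 = 1.6745
lambda*||prox|| = 11.0817
Total = 12.7562


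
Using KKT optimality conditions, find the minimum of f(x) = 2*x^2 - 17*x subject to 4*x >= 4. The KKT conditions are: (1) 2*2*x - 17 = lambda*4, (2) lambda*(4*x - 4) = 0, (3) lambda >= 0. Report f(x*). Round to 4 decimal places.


Step 1: Try lambda = 0 (constraint inactive).
Stationarity: 2*2*x - 17 = 0
x* = 17/(2*2) = 4.25
Check constraint: 4*4.25 = 17.0 >= 4 -- satisfied.
Step 2: Compute optimal value.
f(x*) = 2*4.25^2 - 17*4.25 = -36.125


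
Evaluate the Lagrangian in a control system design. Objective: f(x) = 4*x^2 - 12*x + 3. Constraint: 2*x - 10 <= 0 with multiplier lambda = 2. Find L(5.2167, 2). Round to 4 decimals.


Step 1: Evaluate f(x).
f(5.2167) = 4*5.2167^2 - 12*5.2167 + 3 = 49.2554
Step 2: Evaluate g(x).
g(5.2167) = 2*5.2167 - 10 = 0.4334
Step 3: Compute Lagrangian.
L = 49.2554 + 2*0.4334 = 50.1222


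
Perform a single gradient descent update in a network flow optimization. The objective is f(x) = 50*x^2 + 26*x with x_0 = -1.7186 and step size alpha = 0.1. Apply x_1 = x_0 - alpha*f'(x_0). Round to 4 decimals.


We compute the gradient at x_0 and apply the update.
f'(x) = 100*x + 26
f'(-1.7186) = 100*-1.7186 + 26 = -145.86
x_1 = -1.7186 - 0.1*-145.86 = 12.8674


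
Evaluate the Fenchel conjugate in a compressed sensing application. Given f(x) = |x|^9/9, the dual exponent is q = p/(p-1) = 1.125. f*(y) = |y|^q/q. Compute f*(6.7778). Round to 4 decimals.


The conjugate exponent q satisfies 1/p + 1/q = 1.
p = 9, so q = 9/(9 - 1) = 1.125
|y|^q = 6.7778^1.125 = 8.6094
f*(6.7778) = 8.6094 / 1.125 = 7.6528


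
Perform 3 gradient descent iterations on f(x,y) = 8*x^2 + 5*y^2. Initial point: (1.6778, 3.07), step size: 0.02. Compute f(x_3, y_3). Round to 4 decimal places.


Gradient descent on f(x,y) = 8*x^2 + 5*y^2.
Starting point: (1.6778, 3.07), alpha = 0.02
Step 1: grad_x = 2*8*1.6778 = 26.8448, grad_y = 2*5*3.07 = 30.7
  x_1 = 1.6778 - 0.02*26.8448 = 1.1409
  y_1 = 3.07 - 0.02*30.7 = 2.456
Step 2: grad_x = 2*8*1.1409 = 18.2545, grad_y = 2*5*2.456 = 24.56
  x_2 = 1.1409 - 0.02*18.2545 = 0.7758
  y_2 = 2.456 - 0.02*24.56 = 1.9648
Step 3: grad_x = 2*8*0.7758 = 12.413, grad_y = 2*5*1.9648 = 19.648
  x_3 = 0.7758 - 0.02*12.413 = 0.5276
  y_3 = 1.9648 - 0.02*19.648 = 1.5718
f(0.5276, 1.5718) = 8*0.5276^2 + 5*1.5718^2 = 14.5799


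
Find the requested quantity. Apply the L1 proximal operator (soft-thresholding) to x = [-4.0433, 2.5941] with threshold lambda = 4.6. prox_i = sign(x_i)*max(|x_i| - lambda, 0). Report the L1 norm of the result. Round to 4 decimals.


Soft-thresholding with lambda = 4.6:
prox(-4.0433) = sign(-4.0433)*max(|-4.0433| - 4.6, 0) = 0.0
prox(2.5941) = sign(2.5941)*max(|2.5941| - 4.6, 0) = 0.0
prox(x) = [0.0, 0.0]
||prox(x)||_1 = 0.0 + 0.0 = 0.0


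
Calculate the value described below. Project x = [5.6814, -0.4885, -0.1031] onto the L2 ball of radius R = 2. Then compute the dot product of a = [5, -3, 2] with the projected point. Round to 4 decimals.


Step 1: Compute ||x|| (intermediates to 6 decimals).
||x|| = sqrt(5.6814^2 + (-0.4885)^2 + (-0.1031)^2) = 5.703294
Step 2: Project.
Since ||x|| > R, scale = R/||x|| = 2/5.703294 = 0.350675, proj(x) = scale * x
proj(x) = [1.992325, -0.171305, -0.036155]
Step 3: Dot product.
a^T * proj(x) = 5*1.992325 - 3*(-0.171305) + 2*(-0.036155) = 10.4032


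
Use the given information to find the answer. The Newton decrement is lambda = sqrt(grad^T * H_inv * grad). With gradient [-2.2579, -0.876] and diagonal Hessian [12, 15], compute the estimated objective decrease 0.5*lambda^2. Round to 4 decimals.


Step 1: H is diagonal, so H^(-1) * g = [-0.1882, -0.0584].
Step 2: g^T H^(-1) g = sum_i g_i^2 / H_ii
  = (-2.2579)^2/12 + (-0.876)^2/15
  = 0.4248 + 0.0512 = 0.476
Step 3: Objective decrease = 0.5 * g^T H^(-1) g = 0.238


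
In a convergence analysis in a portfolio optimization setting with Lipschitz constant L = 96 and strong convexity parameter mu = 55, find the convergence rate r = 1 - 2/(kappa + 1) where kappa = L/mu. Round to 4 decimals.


Step 1: Compute the condition number.
kappa = L/mu = 96/55 = 1.7455
Step 2: Compute the convergence rate.
r = 1 - 2/(kappa + 1) = 1 - 2*mu/(L + mu) = (L - mu)/(L + mu) = 41/151 = 0.2715


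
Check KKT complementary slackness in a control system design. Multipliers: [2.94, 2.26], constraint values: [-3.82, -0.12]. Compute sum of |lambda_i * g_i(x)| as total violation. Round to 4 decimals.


KKT complementary slackness check:
lambda_1 * g_1 = 2.94 * -3.82 = -11.2308
lambda_2 * g_2 = 2.26 * -0.12 = -0.2712
Total violation = 11.2308 + 0.2712 = 11.502


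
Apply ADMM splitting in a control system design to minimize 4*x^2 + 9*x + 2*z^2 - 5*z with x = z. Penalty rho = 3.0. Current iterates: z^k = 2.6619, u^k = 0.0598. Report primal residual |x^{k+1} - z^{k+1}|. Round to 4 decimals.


ADMM iteration with rho = 3.0, z^k = 2.6619, u^k = 0.0598
Step 1: x-update.
Minimize 4*x^2 + 9*x + (3.0/2)*(x - 2.6619 + 0.0598)^2
FOC: (2*4 + 3.0)*x = -9 + 3.0*(2.6619 - 0.0598)
x^{k+1} = -0.1085
Step 2: z-update.
Minimize 2*z^2 - 5*z + (3.0/2)*(-0.1085 - z + 0.0598)^2
FOC: (2*2 + 3.0)*z = 5 + 3.0*(-0.1085 + 0.0598)
z^{k+1} = 0.6934
Step 3: u-update.
u^{k+1} = 0.0598 - 0.1085 - 0.6934 = -0.7421
Step 4: Primal residual = |-0.1085 - 0.6934| = 0.8019


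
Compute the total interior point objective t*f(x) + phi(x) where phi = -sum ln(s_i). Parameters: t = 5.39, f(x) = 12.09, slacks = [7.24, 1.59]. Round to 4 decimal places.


Step 1: Compute log-barrier.
ln values: [1.9796, 0.4637]
phi = -(1.9796 + 0.4637) = -2.4434
Step 2: Compute augmented objective.
t*f(x) = 5.39*12.09 = 65.1651
Total = 65.1651 - 2.4434 = 62.7217


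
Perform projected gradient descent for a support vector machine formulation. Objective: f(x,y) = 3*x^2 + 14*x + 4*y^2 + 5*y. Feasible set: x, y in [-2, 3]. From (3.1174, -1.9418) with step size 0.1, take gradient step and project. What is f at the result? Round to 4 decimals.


Step 1: Compute gradient at (3.1174, -1.9418).
grad_x = 2*3*3.1174 + 14 = 32.7044
grad_y = 2*4*-1.9418 + 5 = -10.5344
Step 2: Gradient step.
x_raw = 3.1174 - 0.1*32.7044 = -0.153
y_raw = -1.9418 - 0.1*-10.5344 = -0.8884
Step 3: Project onto [-2, 3].
x_proj = clip(-0.153) = -0.153
y_proj = clip(-0.8884) = -0.8884
Step 4: Evaluate f.
f(-0.153, -0.8884) = -3.3574


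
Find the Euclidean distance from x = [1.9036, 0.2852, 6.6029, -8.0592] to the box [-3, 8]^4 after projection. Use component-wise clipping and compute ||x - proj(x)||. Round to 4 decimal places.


Project each component onto [-3, 8].
clip(1.9036) = 1.9036, clip(0.2852) = 0.2852, clip(6.6029) = 6.6029, clip(-8.0592) = -3.0
Projection = [1.9036, 0.2852, 6.6029, -3.0]
Squared diffs: [0.0, 0.0, 0.0, 25.5955]
Distance = sqrt(25.5955) = 5.0592


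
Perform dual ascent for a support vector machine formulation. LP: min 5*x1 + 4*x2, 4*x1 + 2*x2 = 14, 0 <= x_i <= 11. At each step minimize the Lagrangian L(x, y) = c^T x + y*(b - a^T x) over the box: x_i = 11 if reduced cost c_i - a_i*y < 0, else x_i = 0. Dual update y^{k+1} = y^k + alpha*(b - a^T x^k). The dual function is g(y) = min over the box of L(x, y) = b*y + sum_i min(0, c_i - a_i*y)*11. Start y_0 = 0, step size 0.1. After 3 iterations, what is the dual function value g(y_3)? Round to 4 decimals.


Dual ascent for LP: min 5*x1 + 4*x2, 4*x1 + 2*x2 = 14, 0 <= x_i <= 11
Step 1: y^k = 0.0, reduced costs: (5.0, 4.0)
  x^k = (0.0, 0.0), subgradient = b - a^T x = 14.0
  y^{k+1} = 0.0 + 0.1*14.0 = 1.4
Step 2: y^k = 1.4, reduced costs: (-0.6, 1.2)
  x^k = (11.0, 0.0), subgradient = b - a^T x = -30.0
  y^{k+1} = 1.4 + 0.1*-30.0 = -1.6
Step 3: y^k = -1.6, reduced costs: (11.4, 7.2)
  x^k = (0.0, 0.0), subgradient = b - a^T x = 14.0
  y^{k+1} = -1.6 + 0.1*14.0 = -0.2
Dual objective at y_3 = -0.2: reduced costs (5.8, 4.4), box minimizer x = (0.0, 0.0)
g(y_3) = b*y + (c1 - a1*y)*x1 + (c2 - a2*y)*x2 = 14*(-0.2) + 5.8*0.0 + 4.4*0.0 = -2.8 + 0.0 + 0.0 = -2.8


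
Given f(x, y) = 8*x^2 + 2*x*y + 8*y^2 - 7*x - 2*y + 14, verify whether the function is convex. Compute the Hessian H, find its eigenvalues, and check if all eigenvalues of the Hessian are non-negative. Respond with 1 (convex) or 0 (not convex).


The Hessian of f(x,y) = 8*x^2 + 2*x*y + 8*y^2 - 7*x - 2*y + 14 is:
H = [[16, 2], [2, 16]]
Trace = 16 + 16 = 32
Determinant = 16*16 - (2)^2 = 252
Discriminant = (32)^2 - 4*252 = 16.0
Eigenvalues: lambda_1 = 14.0, lambda_2 = 18.0
The function is convex.

1


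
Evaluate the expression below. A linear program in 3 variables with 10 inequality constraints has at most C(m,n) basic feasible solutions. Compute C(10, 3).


Each vertex corresponds to some choice of n active constraints out of m, so the number of vertices is at most C(m, n) = m! / (n!(m-n)!).
m = 10, n = 3
Numerator: 10 * 9 * 8
Denominator: 3! = 6
C(10, 3) = 120


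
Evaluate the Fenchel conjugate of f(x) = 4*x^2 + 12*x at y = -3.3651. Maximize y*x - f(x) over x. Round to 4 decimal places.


f*(y) = sup_x {y*x - a*x^2 - b*x} = sup_x {(y-b)*x - a*x^2}
FOC: (y - b) - 2a*x = 0 => x* = (y - b)/(2a)
x* = (-3.3651 - 12)/(2*4) = -1.9206
f*(-3.3651) = (y-b)^2/(4a) = (-3.3651 - 12)^2/(4*4)
= 236.0863/16 = 14.7554


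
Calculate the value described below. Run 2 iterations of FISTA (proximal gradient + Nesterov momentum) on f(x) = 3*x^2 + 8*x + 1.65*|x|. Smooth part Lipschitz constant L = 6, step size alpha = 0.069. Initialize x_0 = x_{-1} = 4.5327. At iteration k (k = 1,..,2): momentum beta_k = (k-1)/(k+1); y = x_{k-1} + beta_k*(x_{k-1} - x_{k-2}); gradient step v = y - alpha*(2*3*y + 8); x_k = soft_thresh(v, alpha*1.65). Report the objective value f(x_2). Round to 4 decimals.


FISTA on f(x) = 3*x^2 + 8*x + 1.65*|x|
L = 6, alpha = 0.069
Iteration 1: beta = 0.0, y = 4.5327 + 0.0*(4.5327 - 4.5327) = 4.5327
  grad(y) = 35.1962, v = y - alpha*grad = 2.1042
  prox(v) = soft_thresh(2.1042, 0.1139) = 1.9903
Iteration 2: beta = 0.3333, y = 1.9903 + 0.3333*(1.9903 - 4.5327) = 1.1428
  grad(y) = 14.8571, v = y - alpha*grad = 0.1177
  prox(v) = soft_thresh(0.1177, 0.1139) = 0.0039
f(x_2) = 3*0.0039^2 + 8*0.0039 + 1.65*|0.0039| = 0.0373


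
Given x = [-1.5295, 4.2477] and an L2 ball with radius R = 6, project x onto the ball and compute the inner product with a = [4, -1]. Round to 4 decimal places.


Step 1: Compute ||x|| (intermediates to 6 decimals).
||x|| = sqrt((-1.5295)^2 + 4.2477^2) = 4.514679
Step 2: Project.
Since ||x|| <= R, proj = x (no scaling needed).
proj(x) = [-1.5295, 4.2477]
Step 3: Dot product.
a^T * proj(x) = 4*(-1.5295) - 1*4.2477 = -10.3657


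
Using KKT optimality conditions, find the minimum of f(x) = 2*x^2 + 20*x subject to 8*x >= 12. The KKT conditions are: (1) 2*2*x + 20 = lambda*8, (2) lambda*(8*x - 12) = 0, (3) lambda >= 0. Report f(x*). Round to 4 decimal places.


Step 1: Try lambda = 0 (constraint inactive).
x_unc = -20/(2*2) = -5.0
Check: 8*-5.0 = -40.0 < 12 -- violated!
Step 2: Constraint must be active: 8*x = 12
x* = 12/8 = 1.5
lambda = (2*2*1.5 + 20)/8 = 3.25
Step 3: Compute optimal value.
f(x*) = 2*1.5^2 + 20*1.5 = 34.5


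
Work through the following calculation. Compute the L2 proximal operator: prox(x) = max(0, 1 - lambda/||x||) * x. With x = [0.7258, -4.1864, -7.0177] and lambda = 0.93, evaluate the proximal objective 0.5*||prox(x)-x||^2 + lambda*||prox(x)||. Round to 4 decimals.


Step 1: Compute ||x||.
||x|| = 8.2037
Step 2: Compute scaling factor.
scale = max(0, 1 - 0.93/8.2037) = 0.8866
Step 3: prox(x) = [0.6435, -3.7118, -6.2221]
||prox(x)|| = 7.2737
Step 4: Proximal objective.
0.5*||prox-x||^2 = 0.4325
lambda*||prox|| = 6.7645
Total = 7.197


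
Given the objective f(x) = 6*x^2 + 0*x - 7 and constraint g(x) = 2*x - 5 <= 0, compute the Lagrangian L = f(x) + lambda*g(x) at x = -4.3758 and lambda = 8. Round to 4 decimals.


Step 1: Evaluate f(x).
f(-4.3758) = 6*(-4.3758)^2 + 0*(-4.3758) - 7 = 107.8858
Step 2: Evaluate g(x).
g(-4.3758) = 2*-4.3758 - 5 = -13.7516
Step 3: Compute Lagrangian.
L = 107.8858 + 8*-13.7516 = -2.127


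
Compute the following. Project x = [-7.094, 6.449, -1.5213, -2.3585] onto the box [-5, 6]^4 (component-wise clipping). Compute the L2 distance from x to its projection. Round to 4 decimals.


Project each component onto [-5, 6].
clip(-7.094) = -5.0, clip(6.449) = 6.0, clip(-1.5213) = -1.5213, clip(-2.3585) = -2.3585
Projection = [-5.0, 6.0, -1.5213, -2.3585]
Squared diffs: [4.3848, 0.2016, 0.0, 0.0]
Distance = sqrt(4.5864) = 2.1416


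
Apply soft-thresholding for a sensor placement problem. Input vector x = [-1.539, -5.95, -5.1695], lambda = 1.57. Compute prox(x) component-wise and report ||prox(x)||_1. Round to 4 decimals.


Soft-thresholding with lambda = 1.57:
prox(-1.539) = sign(-1.539)*max(|-1.539| - 1.57, 0) = 0.0
prox(-5.95) = sign(-5.95)*max(|-5.95| - 1.57, 0) = -4.38
prox(-5.1695) = sign(-5.1695)*max(|-5.1695| - 1.57, 0) = -3.5995
prox(x) = [0.0, -4.38, -3.5995]
||prox(x)||_1 = 0.0 + 4.38 + 3.5995 = 7.9795


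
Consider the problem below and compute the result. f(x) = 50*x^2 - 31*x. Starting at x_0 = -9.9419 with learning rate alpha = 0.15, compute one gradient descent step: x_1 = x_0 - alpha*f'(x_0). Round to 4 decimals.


We compute the gradient at x_0 and apply the update.
f'(x) = 100*x - 31
f'(-9.9419) = 100*-9.9419 - 31 = -1025.19
x_1 = -9.9419 - 0.15*-1025.19 = 143.8366


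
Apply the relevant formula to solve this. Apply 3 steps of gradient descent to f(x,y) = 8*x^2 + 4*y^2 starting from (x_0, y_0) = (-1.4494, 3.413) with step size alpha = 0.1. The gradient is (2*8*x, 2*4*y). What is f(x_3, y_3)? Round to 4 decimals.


Gradient descent on f(x,y) = 8*x^2 + 4*y^2.
Starting point: (-1.4494, 3.413), alpha = 0.1
Step 1: grad_x = 2*8*-1.4494 = -23.1904, grad_y = 2*4*3.413 = 27.304
  x_1 = -1.4494 - 0.1*-23.1904 = 0.8696
  y_1 = 3.413 - 0.1*27.304 = 0.6826
Step 2: grad_x = 2*8*0.8696 = 13.9142, grad_y = 2*4*0.6826 = 5.4608
  x_2 = 0.8696 - 0.1*13.9142 = -0.5218
  y_2 = 0.6826 - 0.1*5.4608 = 0.1365
Step 3: grad_x = 2*8*-0.5218 = -8.3485, grad_y = 2*4*0.1365 = 1.0922
  x_3 = -0.5218 - 0.1*-8.3485 = 0.3131
  y_3 = 0.1365 - 0.1*1.0922 = 0.0273
f(0.3131, 0.0273) = 8*0.3131^2 + 4*0.0273^2 = 0.7871


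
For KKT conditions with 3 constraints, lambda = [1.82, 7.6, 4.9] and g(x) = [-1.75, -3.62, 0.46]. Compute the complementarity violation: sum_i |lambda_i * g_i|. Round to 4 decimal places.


KKT complementary slackness check:
lambda_1 * g_1 = 1.82 * -1.75 = -3.185
lambda_2 * g_2 = 7.6 * -3.62 = -27.512
lambda_3 * g_3 = 4.9 * 0.46 = 2.254
Total violation = 3.185 + 27.512 + 2.254 = 32.951


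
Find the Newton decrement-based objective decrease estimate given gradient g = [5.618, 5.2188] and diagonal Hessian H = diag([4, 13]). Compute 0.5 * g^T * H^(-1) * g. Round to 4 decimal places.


Step 1: H is diagonal, so H^(-1) * g = [1.4045, 0.4014].
Step 2: g^T H^(-1) g = sum_i g_i^2 / H_ii
  = (5.618)^2/4 + (5.2188)^2/13
  = 7.8905 + 2.0951 = 9.9855
Step 3: Objective decrease = 0.5 * g^T H^(-1) g = 4.9928


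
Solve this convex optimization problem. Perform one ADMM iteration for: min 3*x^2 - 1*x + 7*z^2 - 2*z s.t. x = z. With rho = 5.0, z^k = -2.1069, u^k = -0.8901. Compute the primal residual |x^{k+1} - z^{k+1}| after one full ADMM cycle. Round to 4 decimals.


ADMM iteration with rho = 5.0, z^k = -2.1069, u^k = -0.8901
Step 1: x-update.
Minimize 3*x^2 - 1*x + (5.0/2)*(x + 2.1069 - 0.8901)^2
FOC: (2*3 + 5.0)*x = 1 + 5.0*(-2.1069 + 0.8901)
x^{k+1} = -0.4622
Step 2: z-update.
Minimize 7*z^2 - 2*z + (5.0/2)*(-0.4622 - z - 0.8901)^2
FOC: (2*7 + 5.0)*z = 2 + 5.0*(-0.4622 - 0.8901)
z^{k+1} = -0.2506
Step 3: u-update.
u^{k+1} = -0.8901 - 0.4622 + 0.2506 = -1.1017
Step 4: Primal residual = |-0.4622 + 0.2506| = 0.2116
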